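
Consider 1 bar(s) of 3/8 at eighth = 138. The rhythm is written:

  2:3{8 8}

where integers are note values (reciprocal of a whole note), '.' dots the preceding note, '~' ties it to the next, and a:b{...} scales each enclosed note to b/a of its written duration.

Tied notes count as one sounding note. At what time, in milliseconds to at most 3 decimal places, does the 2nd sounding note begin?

1. 0.0ms @ 0 + 652.174ms (3/2)
2. 652.174ms @ 3/2 + 652.174ms (3/2)

note 2 onset = 3/2b = 652.174ms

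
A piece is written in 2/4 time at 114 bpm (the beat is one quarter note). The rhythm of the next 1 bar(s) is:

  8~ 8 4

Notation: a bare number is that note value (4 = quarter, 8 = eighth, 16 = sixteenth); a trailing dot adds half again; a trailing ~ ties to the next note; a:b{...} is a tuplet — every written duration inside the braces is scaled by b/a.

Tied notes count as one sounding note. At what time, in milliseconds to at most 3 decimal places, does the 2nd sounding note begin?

1. 0.0ms @ 0 + 526.316ms (1)
2. 526.316ms @ 1 + 526.316ms (1)

note 2 onset = 1b = 526.316ms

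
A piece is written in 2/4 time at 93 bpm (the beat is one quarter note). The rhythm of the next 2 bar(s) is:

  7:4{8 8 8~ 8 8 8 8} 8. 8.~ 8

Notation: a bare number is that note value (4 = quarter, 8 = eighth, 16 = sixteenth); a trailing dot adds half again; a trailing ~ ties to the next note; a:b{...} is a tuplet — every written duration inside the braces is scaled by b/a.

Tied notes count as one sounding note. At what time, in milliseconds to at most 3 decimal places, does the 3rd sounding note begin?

note 3 onset = 4/7b = 368.664ms

1. 0.0ms @ 0 + 184.332ms (2/7)
2. 184.332ms @ 2/7 + 184.332ms (2/7)
3. 368.664ms @ 4/7 + 368.664ms (4/7)
4. 737.327ms @ 8/7 + 184.332ms (2/7)
5. 921.659ms @ 10/7 + 184.332ms (2/7)
6. 1105.991ms @ 12/7 + 184.332ms (2/7)
7. 1290.323ms @ 2 + 483.871ms (3/4)
8. 1774.194ms @ 11/4 + 806.452ms (5/4)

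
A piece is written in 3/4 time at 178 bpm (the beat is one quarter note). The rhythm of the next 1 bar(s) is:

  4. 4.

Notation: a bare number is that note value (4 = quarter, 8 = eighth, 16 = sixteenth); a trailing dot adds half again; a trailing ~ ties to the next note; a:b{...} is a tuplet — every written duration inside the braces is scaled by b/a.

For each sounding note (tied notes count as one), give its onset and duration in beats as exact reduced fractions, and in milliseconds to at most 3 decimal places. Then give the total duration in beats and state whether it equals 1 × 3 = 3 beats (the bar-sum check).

1) 0.0ms=0b +505.618ms=3/2b
2) 505.618ms=3/2b +505.618ms=3/2b
Σ=3b of 3 (178bpm 3/4) — PASS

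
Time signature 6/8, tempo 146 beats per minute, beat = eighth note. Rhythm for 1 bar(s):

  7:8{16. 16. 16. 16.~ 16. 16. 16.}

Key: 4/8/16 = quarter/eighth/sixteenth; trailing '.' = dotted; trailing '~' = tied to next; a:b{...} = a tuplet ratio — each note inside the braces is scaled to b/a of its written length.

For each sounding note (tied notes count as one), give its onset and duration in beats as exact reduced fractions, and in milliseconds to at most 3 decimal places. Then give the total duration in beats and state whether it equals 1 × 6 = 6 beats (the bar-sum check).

1) 0.0ms=0b +352.25ms=6/7b
2) 352.25ms=6/7b +352.25ms=6/7b
3) 704.501ms=12/7b +352.25ms=6/7b
4) 1056.751ms=18/7b +704.501ms=12/7b
5) 1761.252ms=30/7b +352.25ms=6/7b
6) 2113.503ms=36/7b +352.25ms=6/7b
Σ=6b of 6 (146bpm 6/8) — PASS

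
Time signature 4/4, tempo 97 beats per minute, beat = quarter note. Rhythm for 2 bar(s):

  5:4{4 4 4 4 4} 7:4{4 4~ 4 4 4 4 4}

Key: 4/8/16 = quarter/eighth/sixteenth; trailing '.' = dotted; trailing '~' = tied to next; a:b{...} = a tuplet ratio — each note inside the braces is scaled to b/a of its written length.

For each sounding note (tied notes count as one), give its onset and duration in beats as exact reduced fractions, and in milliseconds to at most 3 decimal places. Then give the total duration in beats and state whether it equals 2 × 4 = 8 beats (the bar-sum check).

1) 0.0ms=0b +494.845ms=4/5b
2) 494.845ms=4/5b +494.845ms=4/5b
3) 989.691ms=8/5b +494.845ms=4/5b
4) 1484.536ms=12/5b +494.845ms=4/5b
5) 1979.381ms=16/5b +494.845ms=4/5b
6) 2474.227ms=4b +353.461ms=4/7b
7) 2827.688ms=32/7b +706.922ms=8/7b
8) 3534.61ms=40/7b +353.461ms=4/7b
9) 3888.071ms=44/7b +353.461ms=4/7b
10) 4241.532ms=48/7b +353.461ms=4/7b
11) 4594.993ms=52/7b +353.461ms=4/7b
Σ=8b of 8 (97bpm 4/4) — PASS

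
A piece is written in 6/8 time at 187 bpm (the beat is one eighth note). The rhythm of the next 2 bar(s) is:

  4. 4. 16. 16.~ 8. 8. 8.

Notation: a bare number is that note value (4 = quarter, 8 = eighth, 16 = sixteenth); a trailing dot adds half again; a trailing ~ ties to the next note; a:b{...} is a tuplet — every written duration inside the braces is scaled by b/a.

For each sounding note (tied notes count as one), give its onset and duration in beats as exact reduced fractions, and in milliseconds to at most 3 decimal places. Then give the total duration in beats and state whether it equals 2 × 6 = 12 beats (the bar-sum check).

1) 0.0ms=0b +962.567ms=3b
2) 962.567ms=3b +962.567ms=3b
3) 1925.134ms=6b +240.642ms=3/4b
4) 2165.775ms=27/4b +721.925ms=9/4b
5) 2887.701ms=9b +481.283ms=3/2b
6) 3368.984ms=21/2b +481.283ms=3/2b
Σ=12b of 12 (187bpm 6/8) — PASS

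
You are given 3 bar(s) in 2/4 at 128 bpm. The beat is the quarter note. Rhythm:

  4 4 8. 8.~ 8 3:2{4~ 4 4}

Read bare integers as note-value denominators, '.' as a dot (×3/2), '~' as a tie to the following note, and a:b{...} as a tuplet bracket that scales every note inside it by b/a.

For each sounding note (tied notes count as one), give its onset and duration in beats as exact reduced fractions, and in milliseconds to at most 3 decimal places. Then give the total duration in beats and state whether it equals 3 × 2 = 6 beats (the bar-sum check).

1) 0.0ms=0b +468.75ms=1b
2) 468.75ms=1b +468.75ms=1b
3) 937.5ms=2b +351.562ms=3/4b
4) 1289.062ms=11/4b +585.938ms=5/4b
5) 1875.0ms=4b +625.0ms=4/3b
6) 2500.0ms=16/3b +312.5ms=2/3b
Σ=6b of 6 (128bpm 2/4) — PASS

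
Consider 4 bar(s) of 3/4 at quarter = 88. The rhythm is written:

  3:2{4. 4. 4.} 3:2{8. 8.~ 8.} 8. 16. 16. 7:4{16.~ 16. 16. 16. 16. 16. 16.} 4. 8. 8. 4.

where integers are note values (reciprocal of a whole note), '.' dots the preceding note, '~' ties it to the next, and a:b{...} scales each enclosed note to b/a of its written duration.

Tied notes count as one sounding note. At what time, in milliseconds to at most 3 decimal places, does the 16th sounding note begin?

1. 0.0ms @ 0 + 681.818ms (1)
2. 681.818ms @ 1 + 681.818ms (1)
3. 1363.636ms @ 2 + 681.818ms (1)
4. 2045.455ms @ 3 + 340.909ms (1/2)
5. 2386.364ms @ 7/2 + 681.818ms (1)
6. 3068.182ms @ 9/2 + 511.364ms (3/4)
7. 3579.545ms @ 21/4 + 255.682ms (3/8)
8. 3835.227ms @ 45/8 + 255.682ms (3/8)
9. 4090.909ms @ 6 + 292.208ms (3/7)
10. 4383.117ms @ 45/7 + 146.104ms (3/14)
11. 4529.221ms @ 93/14 + 146.104ms (3/14)
12. 4675.325ms @ 48/7 + 146.104ms (3/14)
13. 4821.429ms @ 99/14 + 146.104ms (3/14)
14. 4967.532ms @ 51/7 + 146.104ms (3/14)
15. 5113.636ms @ 15/2 + 1022.727ms (3/2)
16. 6136.364ms @ 9 + 511.364ms (3/4)
17. 6647.727ms @ 39/4 + 511.364ms (3/4)
18. 7159.091ms @ 21/2 + 1022.727ms (3/2)

note 16 onset = 9b = 6136.364ms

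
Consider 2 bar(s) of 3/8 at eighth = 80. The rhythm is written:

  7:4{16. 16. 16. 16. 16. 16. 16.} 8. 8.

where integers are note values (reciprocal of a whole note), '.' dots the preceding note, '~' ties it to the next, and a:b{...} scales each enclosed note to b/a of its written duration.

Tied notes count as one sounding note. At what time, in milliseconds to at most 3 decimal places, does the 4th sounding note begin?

1. 0.0ms @ 0 + 321.429ms (3/7)
2. 321.429ms @ 3/7 + 321.429ms (3/7)
3. 642.857ms @ 6/7 + 321.429ms (3/7)
4. 964.286ms @ 9/7 + 321.429ms (3/7)
5. 1285.714ms @ 12/7 + 321.429ms (3/7)
6. 1607.143ms @ 15/7 + 321.429ms (3/7)
7. 1928.571ms @ 18/7 + 321.429ms (3/7)
8. 2250.0ms @ 3 + 1125.0ms (3/2)
9. 3375.0ms @ 9/2 + 1125.0ms (3/2)

note 4 onset = 9/7b = 964.286ms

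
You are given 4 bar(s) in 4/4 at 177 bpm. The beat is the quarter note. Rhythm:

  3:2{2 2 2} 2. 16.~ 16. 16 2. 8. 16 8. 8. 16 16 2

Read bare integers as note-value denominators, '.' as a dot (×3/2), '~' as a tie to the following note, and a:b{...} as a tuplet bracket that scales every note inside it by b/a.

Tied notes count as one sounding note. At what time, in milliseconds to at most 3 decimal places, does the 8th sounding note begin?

1. 0.0ms @ 0 + 451.977ms (4/3)
2. 451.977ms @ 4/3 + 451.977ms (4/3)
3. 903.955ms @ 8/3 + 451.977ms (4/3)
4. 1355.932ms @ 4 + 1016.949ms (3)
5. 2372.881ms @ 7 + 254.237ms (3/4)
6. 2627.119ms @ 31/4 + 84.746ms (1/4)
7. 2711.864ms @ 8 + 1016.949ms (3)
8. 3728.814ms @ 11 + 254.237ms (3/4)
9. 3983.051ms @ 47/4 + 84.746ms (1/4)
10. 4067.797ms @ 12 + 254.237ms (3/4)
11. 4322.034ms @ 51/4 + 254.237ms (3/4)
12. 4576.271ms @ 27/2 + 84.746ms (1/4)
13. 4661.017ms @ 55/4 + 84.746ms (1/4)
14. 4745.763ms @ 14 + 677.966ms (2)

note 8 onset = 11b = 3728.814ms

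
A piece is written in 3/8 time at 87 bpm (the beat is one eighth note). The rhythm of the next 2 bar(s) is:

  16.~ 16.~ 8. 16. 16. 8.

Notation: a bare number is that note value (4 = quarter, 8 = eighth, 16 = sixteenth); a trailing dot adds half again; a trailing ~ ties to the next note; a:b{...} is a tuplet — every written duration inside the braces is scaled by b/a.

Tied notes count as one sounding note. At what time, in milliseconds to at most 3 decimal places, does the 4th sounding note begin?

note 4 onset = 9/2b = 3103.448ms

1. 0.0ms @ 0 + 2068.966ms (3)
2. 2068.966ms @ 3 + 517.241ms (3/4)
3. 2586.207ms @ 15/4 + 517.241ms (3/4)
4. 3103.448ms @ 9/2 + 1034.483ms (3/2)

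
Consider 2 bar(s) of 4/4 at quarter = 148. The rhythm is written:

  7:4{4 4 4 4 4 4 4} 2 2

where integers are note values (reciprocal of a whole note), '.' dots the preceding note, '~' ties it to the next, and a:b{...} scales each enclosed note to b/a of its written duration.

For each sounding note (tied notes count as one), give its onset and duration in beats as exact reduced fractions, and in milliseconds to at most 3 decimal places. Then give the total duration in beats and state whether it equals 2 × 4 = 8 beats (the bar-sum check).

1) 0.0ms=0b +231.66ms=4/7b
2) 231.66ms=4/7b +231.66ms=4/7b
3) 463.32ms=8/7b +231.66ms=4/7b
4) 694.981ms=12/7b +231.66ms=4/7b
5) 926.641ms=16/7b +231.66ms=4/7b
6) 1158.301ms=20/7b +231.66ms=4/7b
7) 1389.961ms=24/7b +231.66ms=4/7b
8) 1621.622ms=4b +810.811ms=2b
9) 2432.432ms=6b +810.811ms=2b
Σ=8b of 8 (148bpm 4/4) — PASS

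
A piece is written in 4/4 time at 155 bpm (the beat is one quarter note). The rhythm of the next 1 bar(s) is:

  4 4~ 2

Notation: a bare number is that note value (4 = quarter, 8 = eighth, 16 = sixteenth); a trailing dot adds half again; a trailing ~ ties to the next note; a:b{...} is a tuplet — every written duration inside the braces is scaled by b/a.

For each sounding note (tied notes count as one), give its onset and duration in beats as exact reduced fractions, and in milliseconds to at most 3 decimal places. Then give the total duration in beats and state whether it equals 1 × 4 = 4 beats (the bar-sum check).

1) 0.0ms=0b +387.097ms=1b
2) 387.097ms=1b +1161.29ms=3b
Σ=4b of 4 (155bpm 4/4) — PASS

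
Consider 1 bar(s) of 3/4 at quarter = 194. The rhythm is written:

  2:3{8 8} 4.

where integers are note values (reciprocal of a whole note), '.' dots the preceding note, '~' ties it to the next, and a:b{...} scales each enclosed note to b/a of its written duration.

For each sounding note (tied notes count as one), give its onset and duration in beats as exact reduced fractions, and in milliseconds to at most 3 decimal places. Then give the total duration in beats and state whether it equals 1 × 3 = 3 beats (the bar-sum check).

1) 0.0ms=0b +231.959ms=3/4b
2) 231.959ms=3/4b +231.959ms=3/4b
3) 463.918ms=3/2b +463.918ms=3/2b
Σ=3b of 3 (194bpm 3/4) — PASS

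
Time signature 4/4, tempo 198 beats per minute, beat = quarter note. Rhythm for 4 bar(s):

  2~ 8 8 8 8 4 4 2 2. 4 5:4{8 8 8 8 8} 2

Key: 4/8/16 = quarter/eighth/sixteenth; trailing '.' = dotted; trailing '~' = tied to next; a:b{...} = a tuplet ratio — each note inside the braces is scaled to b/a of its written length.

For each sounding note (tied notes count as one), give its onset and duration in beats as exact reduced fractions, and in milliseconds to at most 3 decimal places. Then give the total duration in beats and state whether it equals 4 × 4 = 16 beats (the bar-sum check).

1) 0.0ms=0b +757.576ms=5/2b
2) 757.576ms=5/2b +151.515ms=1/2b
3) 909.091ms=3b +151.515ms=1/2b
4) 1060.606ms=7/2b +151.515ms=1/2b
5) 1212.121ms=4b +303.03ms=1b
6) 1515.152ms=5b +303.03ms=1b
7) 1818.182ms=6b +606.061ms=2b
8) 2424.242ms=8b +909.091ms=3b
9) 3333.333ms=11b +303.03ms=1b
10) 3636.364ms=12b +121.212ms=2/5b
11) 3757.576ms=62/5b +121.212ms=2/5b
12) 3878.788ms=64/5b +121.212ms=2/5b
13) 4000.0ms=66/5b +121.212ms=2/5b
14) 4121.212ms=68/5b +121.212ms=2/5b
15) 4242.424ms=14b +606.061ms=2b
Σ=16b of 16 (198bpm 4/4) — PASS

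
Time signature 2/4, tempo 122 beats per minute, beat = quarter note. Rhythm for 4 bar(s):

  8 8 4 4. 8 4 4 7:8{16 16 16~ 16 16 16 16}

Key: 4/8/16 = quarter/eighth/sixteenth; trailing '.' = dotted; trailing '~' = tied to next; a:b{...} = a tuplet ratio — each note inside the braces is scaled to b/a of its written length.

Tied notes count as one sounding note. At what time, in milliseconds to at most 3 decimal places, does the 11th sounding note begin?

note 11 onset = 50/7b = 3512.881ms

1. 0.0ms @ 0 + 245.902ms (1/2)
2. 245.902ms @ 1/2 + 245.902ms (1/2)
3. 491.803ms @ 1 + 491.803ms (1)
4. 983.607ms @ 2 + 737.705ms (3/2)
5. 1721.311ms @ 7/2 + 245.902ms (1/2)
6. 1967.213ms @ 4 + 491.803ms (1)
7. 2459.016ms @ 5 + 491.803ms (1)
8. 2950.82ms @ 6 + 140.515ms (2/7)
9. 3091.335ms @ 44/7 + 140.515ms (2/7)
10. 3231.85ms @ 46/7 + 281.03ms (4/7)
11. 3512.881ms @ 50/7 + 140.515ms (2/7)
12. 3653.396ms @ 52/7 + 140.515ms (2/7)
13. 3793.911ms @ 54/7 + 140.515ms (2/7)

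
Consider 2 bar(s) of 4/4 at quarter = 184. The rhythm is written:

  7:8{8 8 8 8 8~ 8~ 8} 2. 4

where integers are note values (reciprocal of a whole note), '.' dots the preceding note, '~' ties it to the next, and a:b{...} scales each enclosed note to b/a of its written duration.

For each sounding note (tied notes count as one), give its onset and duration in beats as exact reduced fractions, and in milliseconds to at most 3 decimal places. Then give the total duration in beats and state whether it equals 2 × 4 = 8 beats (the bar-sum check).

1) 0.0ms=0b +186.335ms=4/7b
2) 186.335ms=4/7b +186.335ms=4/7b
3) 372.671ms=8/7b +186.335ms=4/7b
4) 559.006ms=12/7b +186.335ms=4/7b
5) 745.342ms=16/7b +559.006ms=12/7b
6) 1304.348ms=4b +978.261ms=3b
7) 2282.609ms=7b +326.087ms=1b
Σ=8b of 8 (184bpm 4/4) — PASS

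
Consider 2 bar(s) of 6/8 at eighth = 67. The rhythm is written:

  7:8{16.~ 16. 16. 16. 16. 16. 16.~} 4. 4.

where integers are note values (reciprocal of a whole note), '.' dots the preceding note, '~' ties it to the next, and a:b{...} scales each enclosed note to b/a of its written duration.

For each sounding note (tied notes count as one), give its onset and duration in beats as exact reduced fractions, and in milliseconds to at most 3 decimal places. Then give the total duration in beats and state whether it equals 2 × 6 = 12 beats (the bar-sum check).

1) 0.0ms=0b +1535.181ms=12/7b
2) 1535.181ms=12/7b +767.591ms=6/7b
3) 2302.772ms=18/7b +767.591ms=6/7b
4) 3070.362ms=24/7b +767.591ms=6/7b
5) 3837.953ms=30/7b +767.591ms=6/7b
6) 4605.544ms=36/7b +3454.158ms=27/7b
7) 8059.701ms=9b +2686.567ms=3b
Σ=12b of 12 (67bpm 6/8) — PASS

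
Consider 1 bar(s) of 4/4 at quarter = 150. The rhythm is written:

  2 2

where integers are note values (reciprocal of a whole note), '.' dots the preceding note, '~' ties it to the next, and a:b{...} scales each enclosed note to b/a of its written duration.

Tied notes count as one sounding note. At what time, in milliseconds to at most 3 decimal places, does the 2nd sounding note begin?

note 2 onset = 2b = 800.0ms

1. 0.0ms @ 0 + 800.0ms (2)
2. 800.0ms @ 2 + 800.0ms (2)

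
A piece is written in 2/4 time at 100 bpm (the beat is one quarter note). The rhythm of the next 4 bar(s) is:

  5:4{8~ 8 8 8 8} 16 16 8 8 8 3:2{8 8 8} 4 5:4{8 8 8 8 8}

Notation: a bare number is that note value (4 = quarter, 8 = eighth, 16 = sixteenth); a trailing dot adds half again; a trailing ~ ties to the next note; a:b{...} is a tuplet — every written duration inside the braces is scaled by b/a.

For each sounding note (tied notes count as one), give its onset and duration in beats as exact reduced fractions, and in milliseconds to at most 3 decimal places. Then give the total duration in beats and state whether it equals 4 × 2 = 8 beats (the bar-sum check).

1) 0.0ms=0b +480.0ms=4/5b
2) 480.0ms=4/5b +240.0ms=2/5b
3) 720.0ms=6/5b +240.0ms=2/5b
4) 960.0ms=8/5b +240.0ms=2/5b
5) 1200.0ms=2b +150.0ms=1/4b
6) 1350.0ms=9/4b +150.0ms=1/4b
7) 1500.0ms=5/2b +300.0ms=1/2b
8) 1800.0ms=3b +300.0ms=1/2b
9) 2100.0ms=7/2b +300.0ms=1/2b
10) 2400.0ms=4b +200.0ms=1/3b
11) 2600.0ms=13/3b +200.0ms=1/3b
12) 2800.0ms=14/3b +200.0ms=1/3b
13) 3000.0ms=5b +600.0ms=1b
14) 3600.0ms=6b +240.0ms=2/5b
15) 3840.0ms=32/5b +240.0ms=2/5b
16) 4080.0ms=34/5b +240.0ms=2/5b
17) 4320.0ms=36/5b +240.0ms=2/5b
18) 4560.0ms=38/5b +240.0ms=2/5b
Σ=8b of 8 (100bpm 2/4) — PASS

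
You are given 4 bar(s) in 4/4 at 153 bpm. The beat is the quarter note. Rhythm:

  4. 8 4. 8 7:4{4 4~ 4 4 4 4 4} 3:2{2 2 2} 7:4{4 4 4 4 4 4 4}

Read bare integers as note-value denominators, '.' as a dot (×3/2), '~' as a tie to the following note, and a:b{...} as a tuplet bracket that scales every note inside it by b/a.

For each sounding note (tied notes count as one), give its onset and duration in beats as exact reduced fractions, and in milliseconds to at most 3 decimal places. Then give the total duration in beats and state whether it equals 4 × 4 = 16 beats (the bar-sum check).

1) 0.0ms=0b +588.235ms=3/2b
2) 588.235ms=3/2b +196.078ms=1/2b
3) 784.314ms=2b +588.235ms=3/2b
4) 1372.549ms=7/2b +196.078ms=1/2b
5) 1568.627ms=4b +224.09ms=4/7b
6) 1792.717ms=32/7b +448.179ms=8/7b
7) 2240.896ms=40/7b +224.09ms=4/7b
8) 2464.986ms=44/7b +224.09ms=4/7b
9) 2689.076ms=48/7b +224.09ms=4/7b
10) 2913.165ms=52/7b +224.09ms=4/7b
11) 3137.255ms=8b +522.876ms=4/3b
12) 3660.131ms=28/3b +522.876ms=4/3b
13) 4183.007ms=32/3b +522.876ms=4/3b
14) 4705.882ms=12b +224.09ms=4/7b
15) 4929.972ms=88/7b +224.09ms=4/7b
16) 5154.062ms=92/7b +224.09ms=4/7b
17) 5378.151ms=96/7b +224.09ms=4/7b
18) 5602.241ms=100/7b +224.09ms=4/7b
19) 5826.331ms=104/7b +224.09ms=4/7b
20) 6050.42ms=108/7b +224.09ms=4/7b
Σ=16b of 16 (153bpm 4/4) — PASS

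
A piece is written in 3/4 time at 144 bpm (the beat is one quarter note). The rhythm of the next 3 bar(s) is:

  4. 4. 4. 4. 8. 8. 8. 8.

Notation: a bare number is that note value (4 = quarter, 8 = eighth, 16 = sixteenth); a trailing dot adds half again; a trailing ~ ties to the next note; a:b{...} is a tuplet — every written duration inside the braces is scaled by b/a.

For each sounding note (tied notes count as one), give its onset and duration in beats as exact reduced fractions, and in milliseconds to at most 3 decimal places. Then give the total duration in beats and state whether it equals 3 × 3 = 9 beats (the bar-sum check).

1) 0.0ms=0b +625.0ms=3/2b
2) 625.0ms=3/2b +625.0ms=3/2b
3) 1250.0ms=3b +625.0ms=3/2b
4) 1875.0ms=9/2b +625.0ms=3/2b
5) 2500.0ms=6b +312.5ms=3/4b
6) 2812.5ms=27/4b +312.5ms=3/4b
7) 3125.0ms=15/2b +312.5ms=3/4b
8) 3437.5ms=33/4b +312.5ms=3/4b
Σ=9b of 9 (144bpm 3/4) — PASS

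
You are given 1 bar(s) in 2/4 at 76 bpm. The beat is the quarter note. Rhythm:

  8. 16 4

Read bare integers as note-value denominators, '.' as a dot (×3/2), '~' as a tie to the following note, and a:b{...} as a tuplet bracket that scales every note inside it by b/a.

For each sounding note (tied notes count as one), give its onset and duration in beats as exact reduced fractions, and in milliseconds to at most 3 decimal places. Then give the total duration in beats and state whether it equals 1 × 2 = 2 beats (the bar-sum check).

1) 0.0ms=0b +592.105ms=3/4b
2) 592.105ms=3/4b +197.368ms=1/4b
3) 789.474ms=1b +789.474ms=1b
Σ=2b of 2 (76bpm 2/4) — PASS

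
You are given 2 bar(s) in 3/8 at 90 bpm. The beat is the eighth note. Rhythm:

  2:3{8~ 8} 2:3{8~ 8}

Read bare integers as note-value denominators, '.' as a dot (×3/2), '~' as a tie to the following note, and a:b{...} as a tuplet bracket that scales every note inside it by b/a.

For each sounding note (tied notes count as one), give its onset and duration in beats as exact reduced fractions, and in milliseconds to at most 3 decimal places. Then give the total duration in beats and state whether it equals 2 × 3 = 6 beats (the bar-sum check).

1) 0.0ms=0b +2000.0ms=3b
2) 2000.0ms=3b +2000.0ms=3b
Σ=6b of 6 (90bpm 3/8) — PASS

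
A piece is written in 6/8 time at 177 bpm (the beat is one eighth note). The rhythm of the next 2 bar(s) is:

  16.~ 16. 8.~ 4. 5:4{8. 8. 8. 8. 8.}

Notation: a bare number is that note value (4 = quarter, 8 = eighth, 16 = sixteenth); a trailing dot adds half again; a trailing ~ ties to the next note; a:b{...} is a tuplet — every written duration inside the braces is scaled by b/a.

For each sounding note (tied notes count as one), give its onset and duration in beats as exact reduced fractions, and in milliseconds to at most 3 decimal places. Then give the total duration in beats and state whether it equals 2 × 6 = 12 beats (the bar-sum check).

1) 0.0ms=0b +508.475ms=3/2b
2) 508.475ms=3/2b +1525.424ms=9/2b
3) 2033.898ms=6b +406.78ms=6/5b
4) 2440.678ms=36/5b +406.78ms=6/5b
5) 2847.458ms=42/5b +406.78ms=6/5b
6) 3254.237ms=48/5b +406.78ms=6/5b
7) 3661.017ms=54/5b +406.78ms=6/5b
Σ=12b of 12 (177bpm 6/8) — PASS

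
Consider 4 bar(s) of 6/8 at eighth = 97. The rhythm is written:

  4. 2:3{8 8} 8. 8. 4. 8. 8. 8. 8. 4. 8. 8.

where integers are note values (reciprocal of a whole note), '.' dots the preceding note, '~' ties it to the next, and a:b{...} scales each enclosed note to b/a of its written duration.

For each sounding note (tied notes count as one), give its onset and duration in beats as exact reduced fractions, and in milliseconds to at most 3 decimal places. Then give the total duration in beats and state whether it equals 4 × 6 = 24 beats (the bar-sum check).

1) 0.0ms=0b +1855.67ms=3b
2) 1855.67ms=3b +927.835ms=3/2b
3) 2783.505ms=9/2b +927.835ms=3/2b
4) 3711.34ms=6b +927.835ms=3/2b
5) 4639.175ms=15/2b +927.835ms=3/2b
6) 5567.01ms=9b +1855.67ms=3b
7) 7422.68ms=12b +927.835ms=3/2b
8) 8350.515ms=27/2b +927.835ms=3/2b
9) 9278.351ms=15b +927.835ms=3/2b
10) 10206.186ms=33/2b +927.835ms=3/2b
11) 11134.021ms=18b +1855.67ms=3b
12) 12989.691ms=21b +927.835ms=3/2b
13) 13917.526ms=45/2b +927.835ms=3/2b
Σ=24b of 24 (97bpm 6/8) — PASS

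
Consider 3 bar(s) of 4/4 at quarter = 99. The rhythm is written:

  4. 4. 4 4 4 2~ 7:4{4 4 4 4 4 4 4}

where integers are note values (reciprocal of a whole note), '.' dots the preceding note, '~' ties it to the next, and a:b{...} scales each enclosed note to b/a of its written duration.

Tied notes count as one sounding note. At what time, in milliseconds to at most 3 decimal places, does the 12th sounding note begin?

note 12 onset = 80/7b = 6926.407ms

1. 0.0ms @ 0 + 909.091ms (3/2)
2. 909.091ms @ 3/2 + 909.091ms (3/2)
3. 1818.182ms @ 3 + 606.061ms (1)
4. 2424.242ms @ 4 + 606.061ms (1)
5. 3030.303ms @ 5 + 606.061ms (1)
6. 3636.364ms @ 6 + 1558.442ms (18/7)
7. 5194.805ms @ 60/7 + 346.32ms (4/7)
8. 5541.126ms @ 64/7 + 346.32ms (4/7)
9. 5887.446ms @ 68/7 + 346.32ms (4/7)
10. 6233.766ms @ 72/7 + 346.32ms (4/7)
11. 6580.087ms @ 76/7 + 346.32ms (4/7)
12. 6926.407ms @ 80/7 + 346.32ms (4/7)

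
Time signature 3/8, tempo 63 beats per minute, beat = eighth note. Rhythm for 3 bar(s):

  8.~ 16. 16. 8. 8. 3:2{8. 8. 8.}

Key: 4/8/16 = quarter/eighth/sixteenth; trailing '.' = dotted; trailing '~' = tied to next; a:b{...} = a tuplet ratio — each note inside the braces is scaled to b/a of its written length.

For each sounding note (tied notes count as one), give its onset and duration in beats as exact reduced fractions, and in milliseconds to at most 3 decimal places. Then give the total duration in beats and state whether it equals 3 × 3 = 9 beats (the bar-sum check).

1) 0.0ms=0b +2142.857ms=9/4b
2) 2142.857ms=9/4b +714.286ms=3/4b
3) 2857.143ms=3b +1428.571ms=3/2b
4) 4285.714ms=9/2b +1428.571ms=3/2b
5) 5714.286ms=6b +952.381ms=1b
6) 6666.667ms=7b +952.381ms=1b
7) 7619.048ms=8b +952.381ms=1b
Σ=9b of 9 (63bpm 3/8) — PASS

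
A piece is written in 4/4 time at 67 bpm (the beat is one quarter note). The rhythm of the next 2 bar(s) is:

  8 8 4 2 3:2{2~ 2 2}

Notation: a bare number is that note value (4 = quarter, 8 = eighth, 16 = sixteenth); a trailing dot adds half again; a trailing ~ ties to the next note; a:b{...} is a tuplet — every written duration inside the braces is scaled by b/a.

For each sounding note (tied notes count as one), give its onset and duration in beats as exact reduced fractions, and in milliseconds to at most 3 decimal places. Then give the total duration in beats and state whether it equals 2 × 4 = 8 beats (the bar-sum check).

1) 0.0ms=0b +447.761ms=1/2b
2) 447.761ms=1/2b +447.761ms=1/2b
3) 895.522ms=1b +895.522ms=1b
4) 1791.045ms=2b +1791.045ms=2b
5) 3582.09ms=4b +2388.06ms=8/3b
6) 5970.149ms=20/3b +1194.03ms=4/3b
Σ=8b of 8 (67bpm 4/4) — PASS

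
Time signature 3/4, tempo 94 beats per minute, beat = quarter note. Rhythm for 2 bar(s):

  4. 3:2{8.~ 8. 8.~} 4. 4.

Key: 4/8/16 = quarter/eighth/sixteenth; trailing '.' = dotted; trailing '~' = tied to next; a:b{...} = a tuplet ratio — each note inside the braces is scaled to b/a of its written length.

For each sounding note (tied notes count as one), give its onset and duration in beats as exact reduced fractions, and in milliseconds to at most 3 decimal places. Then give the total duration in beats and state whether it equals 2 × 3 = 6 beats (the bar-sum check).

1) 0.0ms=0b +957.447ms=3/2b
2) 957.447ms=3/2b +638.298ms=1b
3) 1595.745ms=5/2b +1276.596ms=2b
4) 2872.34ms=9/2b +957.447ms=3/2b
Σ=6b of 6 (94bpm 3/4) — PASS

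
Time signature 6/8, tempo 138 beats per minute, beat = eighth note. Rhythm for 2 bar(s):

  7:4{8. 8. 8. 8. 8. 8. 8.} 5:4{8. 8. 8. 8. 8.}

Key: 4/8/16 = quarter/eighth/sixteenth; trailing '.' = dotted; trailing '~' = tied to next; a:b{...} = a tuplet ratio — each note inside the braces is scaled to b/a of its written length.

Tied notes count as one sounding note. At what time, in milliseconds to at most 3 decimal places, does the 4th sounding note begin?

note 4 onset = 18/7b = 1118.012ms

1. 0.0ms @ 0 + 372.671ms (6/7)
2. 372.671ms @ 6/7 + 372.671ms (6/7)
3. 745.342ms @ 12/7 + 372.671ms (6/7)
4. 1118.012ms @ 18/7 + 372.671ms (6/7)
5. 1490.683ms @ 24/7 + 372.671ms (6/7)
6. 1863.354ms @ 30/7 + 372.671ms (6/7)
7. 2236.025ms @ 36/7 + 372.671ms (6/7)
8. 2608.696ms @ 6 + 521.739ms (6/5)
9. 3130.435ms @ 36/5 + 521.739ms (6/5)
10. 3652.174ms @ 42/5 + 521.739ms (6/5)
11. 4173.913ms @ 48/5 + 521.739ms (6/5)
12. 4695.652ms @ 54/5 + 521.739ms (6/5)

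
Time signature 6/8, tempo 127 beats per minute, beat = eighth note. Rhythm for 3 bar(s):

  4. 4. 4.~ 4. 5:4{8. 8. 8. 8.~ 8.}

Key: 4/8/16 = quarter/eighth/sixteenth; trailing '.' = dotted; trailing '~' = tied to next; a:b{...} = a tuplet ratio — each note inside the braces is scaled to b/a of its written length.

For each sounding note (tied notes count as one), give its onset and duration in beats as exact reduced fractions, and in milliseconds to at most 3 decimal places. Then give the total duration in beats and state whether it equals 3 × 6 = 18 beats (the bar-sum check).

1) 0.0ms=0b +1417.323ms=3b
2) 1417.323ms=3b +1417.323ms=3b
3) 2834.646ms=6b +2834.646ms=6b
4) 5669.291ms=12b +566.929ms=6/5b
5) 6236.22ms=66/5b +566.929ms=6/5b
6) 6803.15ms=72/5b +566.929ms=6/5b
7) 7370.079ms=78/5b +1133.858ms=12/5b
Σ=18b of 18 (127bpm 6/8) — PASS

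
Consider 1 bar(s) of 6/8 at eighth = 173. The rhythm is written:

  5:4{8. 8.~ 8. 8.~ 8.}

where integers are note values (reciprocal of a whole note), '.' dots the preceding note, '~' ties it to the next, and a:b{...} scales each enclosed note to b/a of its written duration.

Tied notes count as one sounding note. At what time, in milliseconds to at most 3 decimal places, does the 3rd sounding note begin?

1. 0.0ms @ 0 + 416.185ms (6/5)
2. 416.185ms @ 6/5 + 832.37ms (12/5)
3. 1248.555ms @ 18/5 + 832.37ms (12/5)

note 3 onset = 18/5b = 1248.555ms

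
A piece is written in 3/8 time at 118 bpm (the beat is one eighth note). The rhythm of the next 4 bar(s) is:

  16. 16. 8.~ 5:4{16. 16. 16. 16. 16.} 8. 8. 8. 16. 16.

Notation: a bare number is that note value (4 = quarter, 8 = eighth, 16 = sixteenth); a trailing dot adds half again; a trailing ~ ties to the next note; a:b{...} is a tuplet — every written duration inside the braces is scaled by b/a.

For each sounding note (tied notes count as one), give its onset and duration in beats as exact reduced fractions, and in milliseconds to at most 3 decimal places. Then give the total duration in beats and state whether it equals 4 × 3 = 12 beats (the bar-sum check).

1) 0.0ms=0b +381.356ms=3/4b
2) 381.356ms=3/4b +381.356ms=3/4b
3) 762.712ms=3/2b +1067.797ms=21/10b
4) 1830.508ms=18/5b +305.085ms=3/5b
5) 2135.593ms=21/5b +305.085ms=3/5b
6) 2440.678ms=24/5b +305.085ms=3/5b
7) 2745.763ms=27/5b +305.085ms=3/5b
8) 3050.847ms=6b +762.712ms=3/2b
9) 3813.559ms=15/2b +762.712ms=3/2b
10) 4576.271ms=9b +762.712ms=3/2b
11) 5338.983ms=21/2b +381.356ms=3/4b
12) 5720.339ms=45/4b +381.356ms=3/4b
Σ=12b of 12 (118bpm 3/8) — PASS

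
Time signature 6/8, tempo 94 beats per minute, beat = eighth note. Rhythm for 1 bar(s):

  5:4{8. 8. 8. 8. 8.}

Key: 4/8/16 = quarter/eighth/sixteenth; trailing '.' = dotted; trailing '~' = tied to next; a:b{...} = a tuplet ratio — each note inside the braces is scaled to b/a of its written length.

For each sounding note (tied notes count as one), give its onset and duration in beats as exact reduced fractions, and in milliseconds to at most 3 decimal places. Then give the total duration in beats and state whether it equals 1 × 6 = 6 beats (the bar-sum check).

1) 0.0ms=0b +765.957ms=6/5b
2) 765.957ms=6/5b +765.957ms=6/5b
3) 1531.915ms=12/5b +765.957ms=6/5b
4) 2297.872ms=18/5b +765.957ms=6/5b
5) 3063.83ms=24/5b +765.957ms=6/5b
Σ=6b of 6 (94bpm 6/8) — PASS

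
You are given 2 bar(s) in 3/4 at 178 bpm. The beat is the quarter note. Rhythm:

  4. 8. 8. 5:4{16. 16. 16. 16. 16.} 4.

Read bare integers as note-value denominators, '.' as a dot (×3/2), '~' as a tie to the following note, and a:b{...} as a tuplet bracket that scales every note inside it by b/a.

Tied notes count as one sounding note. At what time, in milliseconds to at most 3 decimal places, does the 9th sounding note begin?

1. 0.0ms @ 0 + 505.618ms (3/2)
2. 505.618ms @ 3/2 + 252.809ms (3/4)
3. 758.427ms @ 9/4 + 252.809ms (3/4)
4. 1011.236ms @ 3 + 101.124ms (3/10)
5. 1112.36ms @ 33/10 + 101.124ms (3/10)
6. 1213.483ms @ 18/5 + 101.124ms (3/10)
7. 1314.607ms @ 39/10 + 101.124ms (3/10)
8. 1415.73ms @ 21/5 + 101.124ms (3/10)
9. 1516.854ms @ 9/2 + 505.618ms (3/2)

note 9 onset = 9/2b = 1516.854ms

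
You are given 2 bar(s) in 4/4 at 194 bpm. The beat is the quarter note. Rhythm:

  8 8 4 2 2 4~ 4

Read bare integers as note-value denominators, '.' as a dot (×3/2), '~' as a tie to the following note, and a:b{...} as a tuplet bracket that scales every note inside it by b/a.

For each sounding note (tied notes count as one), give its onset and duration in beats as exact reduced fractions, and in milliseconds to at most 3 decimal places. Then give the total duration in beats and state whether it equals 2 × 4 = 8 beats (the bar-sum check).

1) 0.0ms=0b +154.639ms=1/2b
2) 154.639ms=1/2b +154.639ms=1/2b
3) 309.278ms=1b +309.278ms=1b
4) 618.557ms=2b +618.557ms=2b
5) 1237.113ms=4b +618.557ms=2b
6) 1855.67ms=6b +618.557ms=2b
Σ=8b of 8 (194bpm 4/4) — PASS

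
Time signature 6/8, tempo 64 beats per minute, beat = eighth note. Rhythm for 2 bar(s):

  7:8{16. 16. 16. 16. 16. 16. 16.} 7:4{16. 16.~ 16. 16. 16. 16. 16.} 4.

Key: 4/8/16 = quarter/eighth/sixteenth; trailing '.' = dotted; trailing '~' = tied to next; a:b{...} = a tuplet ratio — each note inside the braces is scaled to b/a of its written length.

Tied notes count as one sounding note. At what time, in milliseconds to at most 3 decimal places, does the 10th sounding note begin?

1. 0.0ms @ 0 + 803.571ms (6/7)
2. 803.571ms @ 6/7 + 803.571ms (6/7)
3. 1607.143ms @ 12/7 + 803.571ms (6/7)
4. 2410.714ms @ 18/7 + 803.571ms (6/7)
5. 3214.286ms @ 24/7 + 803.571ms (6/7)
6. 4017.857ms @ 30/7 + 803.571ms (6/7)
7. 4821.429ms @ 36/7 + 803.571ms (6/7)
8. 5625.0ms @ 6 + 401.786ms (3/7)
9. 6026.786ms @ 45/7 + 803.571ms (6/7)
10. 6830.357ms @ 51/7 + 401.786ms (3/7)
11. 7232.143ms @ 54/7 + 401.786ms (3/7)
12. 7633.929ms @ 57/7 + 401.786ms (3/7)
13. 8035.714ms @ 60/7 + 401.786ms (3/7)
14. 8437.5ms @ 9 + 2812.5ms (3)

note 10 onset = 51/7b = 6830.357ms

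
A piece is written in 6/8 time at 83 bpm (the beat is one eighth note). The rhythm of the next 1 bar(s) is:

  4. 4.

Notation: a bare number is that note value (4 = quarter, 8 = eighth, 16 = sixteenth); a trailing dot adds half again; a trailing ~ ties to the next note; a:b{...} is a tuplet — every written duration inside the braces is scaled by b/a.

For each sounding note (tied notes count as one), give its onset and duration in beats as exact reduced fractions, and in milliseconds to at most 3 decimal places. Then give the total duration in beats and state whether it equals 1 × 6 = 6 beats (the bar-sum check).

1) 0.0ms=0b +2168.675ms=3b
2) 2168.675ms=3b +2168.675ms=3b
Σ=6b of 6 (83bpm 6/8) — PASS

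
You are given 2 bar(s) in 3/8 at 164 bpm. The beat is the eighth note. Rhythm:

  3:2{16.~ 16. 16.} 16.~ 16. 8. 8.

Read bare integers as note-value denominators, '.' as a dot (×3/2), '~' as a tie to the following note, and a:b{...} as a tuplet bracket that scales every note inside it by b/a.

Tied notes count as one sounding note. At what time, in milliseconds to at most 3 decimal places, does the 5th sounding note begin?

1. 0.0ms @ 0 + 365.854ms (1)
2. 365.854ms @ 1 + 182.927ms (1/2)
3. 548.78ms @ 3/2 + 548.78ms (3/2)
4. 1097.561ms @ 3 + 548.78ms (3/2)
5. 1646.341ms @ 9/2 + 548.78ms (3/2)

note 5 onset = 9/2b = 1646.341ms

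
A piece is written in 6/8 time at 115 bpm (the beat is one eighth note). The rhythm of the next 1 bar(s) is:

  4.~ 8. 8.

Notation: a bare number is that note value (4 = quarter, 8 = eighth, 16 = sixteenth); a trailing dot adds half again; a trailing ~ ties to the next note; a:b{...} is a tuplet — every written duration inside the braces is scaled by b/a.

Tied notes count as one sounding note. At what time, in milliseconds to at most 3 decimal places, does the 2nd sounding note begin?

1. 0.0ms @ 0 + 2347.826ms (9/2)
2. 2347.826ms @ 9/2 + 782.609ms (3/2)

note 2 onset = 9/2b = 2347.826ms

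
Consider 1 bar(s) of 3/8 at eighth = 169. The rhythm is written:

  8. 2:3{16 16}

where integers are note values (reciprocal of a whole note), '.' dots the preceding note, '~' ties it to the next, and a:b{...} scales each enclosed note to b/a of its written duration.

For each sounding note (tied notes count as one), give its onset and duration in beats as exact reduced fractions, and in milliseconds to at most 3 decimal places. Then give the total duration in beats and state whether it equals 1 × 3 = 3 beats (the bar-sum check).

1) 0.0ms=0b +532.544ms=3/2b
2) 532.544ms=3/2b +266.272ms=3/4b
3) 798.817ms=9/4b +266.272ms=3/4b
Σ=3b of 3 (169bpm 3/8) — PASS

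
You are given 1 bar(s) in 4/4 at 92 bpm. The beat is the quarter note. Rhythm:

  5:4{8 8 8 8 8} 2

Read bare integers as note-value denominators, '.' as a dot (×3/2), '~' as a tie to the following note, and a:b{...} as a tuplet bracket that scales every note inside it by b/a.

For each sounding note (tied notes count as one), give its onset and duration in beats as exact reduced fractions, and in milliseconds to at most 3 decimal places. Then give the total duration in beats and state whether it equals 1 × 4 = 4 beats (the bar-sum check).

1) 0.0ms=0b +260.87ms=2/5b
2) 260.87ms=2/5b +260.87ms=2/5b
3) 521.739ms=4/5b +260.87ms=2/5b
4) 782.609ms=6/5b +260.87ms=2/5b
5) 1043.478ms=8/5b +260.87ms=2/5b
6) 1304.348ms=2b +1304.348ms=2b
Σ=4b of 4 (92bpm 4/4) — PASS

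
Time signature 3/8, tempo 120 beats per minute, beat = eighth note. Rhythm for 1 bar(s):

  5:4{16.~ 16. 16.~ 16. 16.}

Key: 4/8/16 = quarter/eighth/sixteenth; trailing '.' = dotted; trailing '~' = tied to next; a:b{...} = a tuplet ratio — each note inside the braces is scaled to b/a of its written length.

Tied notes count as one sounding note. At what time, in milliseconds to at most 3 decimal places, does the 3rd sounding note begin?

note 3 onset = 12/5b = 1200.0ms

1. 0.0ms @ 0 + 600.0ms (6/5)
2. 600.0ms @ 6/5 + 600.0ms (6/5)
3. 1200.0ms @ 12/5 + 300.0ms (3/5)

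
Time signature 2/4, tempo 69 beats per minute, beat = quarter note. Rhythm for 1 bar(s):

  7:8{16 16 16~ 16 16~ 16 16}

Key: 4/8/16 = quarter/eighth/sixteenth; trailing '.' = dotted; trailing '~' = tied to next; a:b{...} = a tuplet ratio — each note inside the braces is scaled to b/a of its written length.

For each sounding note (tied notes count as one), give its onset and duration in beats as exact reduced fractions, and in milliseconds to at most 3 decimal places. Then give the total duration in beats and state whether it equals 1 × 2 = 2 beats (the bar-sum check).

1) 0.0ms=0b +248.447ms=2/7b
2) 248.447ms=2/7b +248.447ms=2/7b
3) 496.894ms=4/7b +496.894ms=4/7b
4) 993.789ms=8/7b +496.894ms=4/7b
5) 1490.683ms=12/7b +248.447ms=2/7b
Σ=2b of 2 (69bpm 2/4) — PASS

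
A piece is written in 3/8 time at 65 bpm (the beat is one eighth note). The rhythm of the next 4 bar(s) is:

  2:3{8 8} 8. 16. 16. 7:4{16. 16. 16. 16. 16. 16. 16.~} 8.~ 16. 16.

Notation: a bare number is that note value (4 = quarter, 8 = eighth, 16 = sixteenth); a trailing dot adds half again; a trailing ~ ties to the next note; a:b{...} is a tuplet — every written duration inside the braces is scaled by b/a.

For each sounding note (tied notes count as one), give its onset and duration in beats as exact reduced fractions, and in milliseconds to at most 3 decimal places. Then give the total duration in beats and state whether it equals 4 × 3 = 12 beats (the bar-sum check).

1) 0.0ms=0b +1384.615ms=3/2b
2) 1384.615ms=3/2b +1384.615ms=3/2b
3) 2769.231ms=3b +1384.615ms=3/2b
4) 4153.846ms=9/2b +692.308ms=3/4b
5) 4846.154ms=21/4b +692.308ms=3/4b
6) 5538.462ms=6b +395.604ms=3/7b
7) 5934.066ms=45/7b +395.604ms=3/7b
8) 6329.67ms=48/7b +395.604ms=3/7b
9) 6725.275ms=51/7b +395.604ms=3/7b
10) 7120.879ms=54/7b +395.604ms=3/7b
11) 7516.484ms=57/7b +395.604ms=3/7b
12) 7912.088ms=60/7b +2472.527ms=75/28b
13) 10384.615ms=45/4b +692.308ms=3/4b
Σ=12b of 12 (65bpm 3/8) — PASS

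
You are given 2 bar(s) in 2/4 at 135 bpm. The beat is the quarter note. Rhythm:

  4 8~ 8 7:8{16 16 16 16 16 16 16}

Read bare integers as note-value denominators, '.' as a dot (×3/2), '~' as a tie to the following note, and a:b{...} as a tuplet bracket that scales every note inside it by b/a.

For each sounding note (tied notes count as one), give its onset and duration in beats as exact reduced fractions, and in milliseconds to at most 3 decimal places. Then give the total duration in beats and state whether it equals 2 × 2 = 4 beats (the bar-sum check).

1) 0.0ms=0b +444.444ms=1b
2) 444.444ms=1b +444.444ms=1b
3) 888.889ms=2b +126.984ms=2/7b
4) 1015.873ms=16/7b +126.984ms=2/7b
5) 1142.857ms=18/7b +126.984ms=2/7b
6) 1269.841ms=20/7b +126.984ms=2/7b
7) 1396.825ms=22/7b +126.984ms=2/7b
8) 1523.81ms=24/7b +126.984ms=2/7b
9) 1650.794ms=26/7b +126.984ms=2/7b
Σ=4b of 4 (135bpm 2/4) — PASS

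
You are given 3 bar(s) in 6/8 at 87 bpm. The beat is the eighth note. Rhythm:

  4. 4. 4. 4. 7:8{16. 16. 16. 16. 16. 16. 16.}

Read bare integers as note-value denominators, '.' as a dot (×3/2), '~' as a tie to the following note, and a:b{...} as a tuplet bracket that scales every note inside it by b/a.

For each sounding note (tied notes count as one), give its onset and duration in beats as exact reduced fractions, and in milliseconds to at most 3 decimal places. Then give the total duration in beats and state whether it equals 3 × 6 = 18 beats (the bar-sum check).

1) 0.0ms=0b +2068.966ms=3b
2) 2068.966ms=3b +2068.966ms=3b
3) 4137.931ms=6b +2068.966ms=3b
4) 6206.897ms=9b +2068.966ms=3b
5) 8275.862ms=12b +591.133ms=6/7b
6) 8866.995ms=90/7b +591.133ms=6/7b
7) 9458.128ms=96/7b +591.133ms=6/7b
8) 10049.261ms=102/7b +591.133ms=6/7b
9) 10640.394ms=108/7b +591.133ms=6/7b
10) 11231.527ms=114/7b +591.133ms=6/7b
11) 11822.66ms=120/7b +591.133ms=6/7b
Σ=18b of 18 (87bpm 6/8) — PASS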